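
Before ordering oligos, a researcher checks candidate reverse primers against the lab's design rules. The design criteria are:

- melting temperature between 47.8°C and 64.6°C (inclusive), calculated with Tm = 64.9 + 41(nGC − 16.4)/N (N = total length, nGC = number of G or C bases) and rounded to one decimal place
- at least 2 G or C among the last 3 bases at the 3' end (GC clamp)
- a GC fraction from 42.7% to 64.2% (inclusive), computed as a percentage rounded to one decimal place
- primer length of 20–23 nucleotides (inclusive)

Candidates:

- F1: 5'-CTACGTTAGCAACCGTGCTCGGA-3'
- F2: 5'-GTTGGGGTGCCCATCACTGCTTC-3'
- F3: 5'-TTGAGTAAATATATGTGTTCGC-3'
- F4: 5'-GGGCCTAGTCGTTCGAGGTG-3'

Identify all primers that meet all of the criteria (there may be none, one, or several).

F1 (23 nt, A=5 T=5 G=6 C=7): Tm = 64.9 + 41·(13 − 16.4)/23 = 58.8°C ✓; 3' end GGA has 2 G/C ✓; GC 13/23 = 56.5% ✓; length 23 ✓ — passes.
F2 (23 nt, A=2 T=7 G=7 C=7): Tm = 64.9 + 41·(14 − 16.4)/23 = 60.6°C ✓; 3' end TTC has 1 G/C, need ≥2 ✗; GC 14/23 = 60.9% ✓; length 23 ✓ — fails.
F3 (22 nt, A=6 T=9 G=5 C=2): Tm = 64.9 + 41·(7 − 16.4)/22 = 47.4°C, outside 47.8–64.6°C ✗; 3' end CGC has 3 G/C ✓; GC 7/22 = 31.8%, outside 42.7–64.2% ✗; length 22 ✓ — fails.
F4 (20 nt, A=2 T=5 G=9 C=4): Tm = 64.9 + 41·(13 − 16.4)/20 = 57.9°C ✓; 3' end GTG has 2 G/C ✓; GC 13/20 = 65.0%, outside 42.7–64.2% ✗; length 20 ✓ — fails.

F1 only.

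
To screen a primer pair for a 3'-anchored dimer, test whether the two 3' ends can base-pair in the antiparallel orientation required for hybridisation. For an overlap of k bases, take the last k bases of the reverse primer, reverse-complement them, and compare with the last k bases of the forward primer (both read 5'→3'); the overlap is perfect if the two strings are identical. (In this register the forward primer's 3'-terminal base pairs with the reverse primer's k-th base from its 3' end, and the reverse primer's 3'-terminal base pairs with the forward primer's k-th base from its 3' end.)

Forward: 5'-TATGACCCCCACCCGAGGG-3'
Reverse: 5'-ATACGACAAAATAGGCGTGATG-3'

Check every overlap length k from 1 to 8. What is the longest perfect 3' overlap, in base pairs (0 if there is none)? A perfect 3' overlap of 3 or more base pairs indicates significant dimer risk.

Last 8 bases (5'→3') — forward …CCCGAGGG, reverse …GCGTGATG.
Reverse complement of the reverse primer's last 8 bases: CATCACGC; its first k bases are the reverse complement of the reverse primer's last k bases, so a perfect k-base overlap needs the forward primer's last k bases to equal them.
Comparing (forward last k vs required): k=1: G vs C ✗; k=2: GG vs CA ✗; k=3: GGG vs CAT ✗; k=4: AGGG vs CATC ✗; k=5: GAGGG vs CATCA ✗; k=6: CGAGGG vs CATCAC ✗; k=7: CCGAGGG vs CATCACG ✗; k=8: CCCGAGGG vs CATCACGC ✗.
No overlap length from 1 to 8 is perfect, so the longest perfect 3' overlap is 0.

Longest perfect overlap: 0 complementary base pairs; below the dimer-risk threshold (threshold 3).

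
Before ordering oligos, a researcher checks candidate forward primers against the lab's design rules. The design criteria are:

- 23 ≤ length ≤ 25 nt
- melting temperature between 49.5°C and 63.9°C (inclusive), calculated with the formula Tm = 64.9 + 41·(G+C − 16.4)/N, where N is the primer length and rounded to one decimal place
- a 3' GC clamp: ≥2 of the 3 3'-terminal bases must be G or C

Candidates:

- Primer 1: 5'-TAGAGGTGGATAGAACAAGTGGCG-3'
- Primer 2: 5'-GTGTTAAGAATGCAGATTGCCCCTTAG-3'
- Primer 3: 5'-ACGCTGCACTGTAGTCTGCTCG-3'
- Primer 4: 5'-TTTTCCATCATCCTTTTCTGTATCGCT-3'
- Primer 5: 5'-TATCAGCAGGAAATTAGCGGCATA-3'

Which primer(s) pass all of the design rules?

Primer 1 only.

Primer 1 (24 nt, A=8 T=4 G=10 C=2): length 24 ✓; Tm = 64.9 + 41·(12 − 16.4)/24 = 57.4°C ✓; 3' end GCG has 3 G/C ✓ — passes.
Primer 2 (27 nt, A=7 T=8 G=7 C=5): length 27, outside 23–25 ✗; Tm = 64.9 + 41·(12 − 16.4)/27 = 58.2°C ✓; 3' end TAG has 1 G/C, need ≥2 ✗ — fails.
Primer 3 (22 nt, A=3 T=6 G=6 C=7): length 22, outside 23–25 ✗; Tm = 64.9 + 41·(13 − 16.4)/22 = 58.6°C ✓; 3' end TCG has 2 G/C ✓ — fails.
Primer 4 (27 nt, A=3 T=14 G=2 C=8): length 27, outside 23–25 ✗; Tm = 64.9 + 41·(10 − 16.4)/27 = 55.2°C ✓; 3' end GCT has 2 G/C ✓ — fails.
Primer 5 (24 nt, A=9 T=5 G=6 C=4): length 24 ✓; Tm = 64.9 + 41·(10 − 16.4)/24 = 54.0°C ✓; 3' end ATA has 0 G/C, need ≥2 ✗ — fails.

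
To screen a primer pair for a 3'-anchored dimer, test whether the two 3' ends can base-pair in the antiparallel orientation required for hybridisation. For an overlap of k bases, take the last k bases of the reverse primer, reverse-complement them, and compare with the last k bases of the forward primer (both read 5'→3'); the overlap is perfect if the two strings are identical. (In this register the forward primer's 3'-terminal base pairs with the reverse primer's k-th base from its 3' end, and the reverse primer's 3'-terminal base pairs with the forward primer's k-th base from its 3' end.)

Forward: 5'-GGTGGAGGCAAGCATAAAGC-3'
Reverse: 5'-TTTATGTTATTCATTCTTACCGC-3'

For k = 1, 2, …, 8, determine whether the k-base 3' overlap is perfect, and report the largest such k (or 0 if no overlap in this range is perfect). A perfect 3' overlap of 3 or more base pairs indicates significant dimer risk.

Last 8 bases (5'→3') — forward …CATAAAGC, reverse …CTTACCGC.
Reverse complement of the reverse primer's last 8 bases: GCGGTAAG; its first k bases are the reverse complement of the reverse primer's last k bases, so a perfect k-base overlap needs the forward primer's last k bases to equal them.
Comparing (forward last k vs required): k=1: C vs G ✗; k=2: GC vs GC ✓; k=3: AGC vs GCG ✗; k=4: AAGC vs GCGG ✗; k=5: AAAGC vs GCGGT ✗; k=6: TAAAGC vs GCGGTA ✗; k=7: ATAAAGC vs GCGGTAA ✗; k=8: CATAAAGC vs GCGGTAAG ✗.
Only k = 2 is perfect, so the longest perfect 3' overlap is 2.

Longest perfect overlap: 2 complementary base pairs; below the dimer-risk threshold (threshold 3).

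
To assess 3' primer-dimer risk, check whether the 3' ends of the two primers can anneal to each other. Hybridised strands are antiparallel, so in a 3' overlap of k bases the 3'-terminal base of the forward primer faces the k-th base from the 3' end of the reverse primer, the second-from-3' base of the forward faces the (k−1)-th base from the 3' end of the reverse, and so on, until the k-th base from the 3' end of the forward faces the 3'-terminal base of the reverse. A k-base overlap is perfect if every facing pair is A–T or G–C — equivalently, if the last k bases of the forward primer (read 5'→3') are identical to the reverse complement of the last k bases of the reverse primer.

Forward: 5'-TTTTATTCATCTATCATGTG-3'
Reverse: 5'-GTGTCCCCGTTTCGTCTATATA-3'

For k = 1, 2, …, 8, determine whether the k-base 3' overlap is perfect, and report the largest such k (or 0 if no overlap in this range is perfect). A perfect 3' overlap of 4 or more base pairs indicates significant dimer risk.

Longest perfect overlap: 0 complementary base pairs; below the dimer-risk threshold (threshold 4).

Last 8 bases (5'→3') — forward …ATCATGTG, reverse …TCTATATA.
Reverse complement of the reverse primer's last 8 bases: TATATAGA; its first k bases are the reverse complement of the reverse primer's last k bases, so a perfect k-base overlap needs the forward primer's last k bases to equal them.
Comparing (forward last k vs required): k=1: G vs T ✗; k=2: TG vs TA ✗; k=3: GTG vs TAT ✗; k=4: TGTG vs TATA ✗; k=5: ATGTG vs TATAT ✗; k=6: CATGTG vs TATATA ✗; k=7: TCATGTG vs TATATAG ✗; k=8: ATCATGTG vs TATATAGA ✗.
No overlap length from 1 to 8 is perfect, so the longest perfect 3' overlap is 0.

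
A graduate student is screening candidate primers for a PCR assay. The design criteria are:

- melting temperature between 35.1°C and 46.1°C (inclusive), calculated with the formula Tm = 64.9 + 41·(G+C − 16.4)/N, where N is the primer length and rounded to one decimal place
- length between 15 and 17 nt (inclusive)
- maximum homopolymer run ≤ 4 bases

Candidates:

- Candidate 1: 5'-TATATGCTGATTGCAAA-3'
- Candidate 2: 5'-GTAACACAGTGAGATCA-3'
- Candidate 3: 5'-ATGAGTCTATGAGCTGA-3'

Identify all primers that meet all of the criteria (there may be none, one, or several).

Candidate 1 (17 nt, A=6 T=6 G=3 C=2): Tm = 64.9 + 41·(5 − 16.4)/17 = 37.4°C ✓; length 17 ✓; longest run = 3 ✓ — passes.
Candidate 2 (17 nt, A=7 T=3 G=4 C=3): Tm = 64.9 + 41·(7 − 16.4)/17 = 42.2°C ✓; length 17 ✓; longest run = 2 ✓ — passes.
Candidate 3 (17 nt, A=5 T=5 G=5 C=2): Tm = 64.9 + 41·(7 − 16.4)/17 = 42.2°C ✓; length 17 ✓; longest run = 1 ✓ — passes.

Candidate 1, Candidate 2 and Candidate 3.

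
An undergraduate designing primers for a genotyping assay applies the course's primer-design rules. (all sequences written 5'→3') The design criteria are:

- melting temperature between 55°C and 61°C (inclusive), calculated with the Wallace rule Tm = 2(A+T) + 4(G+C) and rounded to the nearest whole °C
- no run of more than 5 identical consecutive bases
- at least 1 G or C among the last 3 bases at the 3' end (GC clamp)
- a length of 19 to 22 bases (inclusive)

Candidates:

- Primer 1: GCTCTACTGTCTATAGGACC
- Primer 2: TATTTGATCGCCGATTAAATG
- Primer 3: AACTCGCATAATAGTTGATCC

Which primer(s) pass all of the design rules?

Primer 1 (20 nt, A=4 T=6 G=4 C=6): Tm = 2·10 + 4·10 = 60°C ✓; longest run = 2 ✓; 3' end ACC has 2 G/C ✓; length 20 ✓ — passes.
Primer 2 (21 nt, A=6 T=8 G=4 C=3): Tm = 2·14 + 4·7 = 56°C ✓; longest run = 3 ✓; 3' end ATG has 1 G/C ✓; length 21 ✓ — passes.
Primer 3 (21 nt, A=7 T=6 G=3 C=5): Tm = 2·13 + 4·8 = 58°C ✓; longest run = 2 ✓; 3' end TCC has 2 G/C ✓; length 21 ✓ — passes.

Primer 1, Primer 2 and Primer 3.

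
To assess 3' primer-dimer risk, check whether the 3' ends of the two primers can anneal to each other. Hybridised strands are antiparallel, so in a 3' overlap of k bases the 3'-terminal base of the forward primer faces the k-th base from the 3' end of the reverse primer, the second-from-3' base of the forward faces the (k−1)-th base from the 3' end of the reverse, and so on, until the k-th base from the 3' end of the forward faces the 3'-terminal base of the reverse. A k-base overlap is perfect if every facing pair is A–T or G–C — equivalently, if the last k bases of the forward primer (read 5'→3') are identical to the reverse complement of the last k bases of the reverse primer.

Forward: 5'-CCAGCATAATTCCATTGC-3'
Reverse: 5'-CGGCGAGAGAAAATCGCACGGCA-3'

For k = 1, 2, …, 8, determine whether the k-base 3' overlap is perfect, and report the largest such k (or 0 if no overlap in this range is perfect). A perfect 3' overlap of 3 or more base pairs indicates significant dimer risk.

Longest perfect overlap: 3 complementary base pairs; significant dimer risk (threshold 3).

Last 8 bases (5'→3') — forward …TCCATTGC, reverse …GCACGGCA.
Reverse complement of the reverse primer's last 8 bases: TGCCGTGC; its first k bases are the reverse complement of the reverse primer's last k bases, so a perfect k-base overlap needs the forward primer's last k bases to equal them.
Comparing (forward last k vs required): k=1: C vs T ✗; k=2: GC vs TG ✗; k=3: TGC vs TGC ✓; k=4: TTGC vs TGCC ✗; k=5: ATTGC vs TGCCG ✗; k=6: CATTGC vs TGCCGT ✗; k=7: CCATTGC vs TGCCGTG ✗; k=8: TCCATTGC vs TGCCGTGC ✗.
Only k = 3 is perfect, so the longest perfect 3' overlap is 3.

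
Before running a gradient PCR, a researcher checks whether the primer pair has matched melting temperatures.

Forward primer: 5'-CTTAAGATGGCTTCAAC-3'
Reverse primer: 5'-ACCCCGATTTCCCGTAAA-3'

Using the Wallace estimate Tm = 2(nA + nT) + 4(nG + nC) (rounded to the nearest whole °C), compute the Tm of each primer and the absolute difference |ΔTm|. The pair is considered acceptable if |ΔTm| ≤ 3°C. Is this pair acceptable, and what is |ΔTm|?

Forward: A=5 T=5 G=3 C=4 → Tm = 2·10 + 4·7 = 48°C.
Reverse: A=5 T=4 G=2 C=7 → Tm = 2·9 + 4·9 = 54°C.
|ΔTm| = |48 − 54| = 6°C, > 3°C.

|ΔTm| = 6°C; the pair is not acceptable.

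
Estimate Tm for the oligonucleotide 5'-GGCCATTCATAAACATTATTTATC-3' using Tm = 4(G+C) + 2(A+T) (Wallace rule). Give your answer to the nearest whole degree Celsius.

Base counts: A=8, T=9, G=2, C=5 (length 24).
Tm = 2·(8+9) + 4·(2+5) = 2·17 + 4·7 = 34 + 28 = 62°C.

62°C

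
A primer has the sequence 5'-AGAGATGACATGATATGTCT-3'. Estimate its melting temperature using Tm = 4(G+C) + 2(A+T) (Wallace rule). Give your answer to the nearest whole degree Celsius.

Base counts: A=7, T=6, G=5, C=2 (length 20).
Tm = 2·(7+6) + 4·(5+2) = 2·13 + 4·7 = 26 + 28 = 54°C.

54°C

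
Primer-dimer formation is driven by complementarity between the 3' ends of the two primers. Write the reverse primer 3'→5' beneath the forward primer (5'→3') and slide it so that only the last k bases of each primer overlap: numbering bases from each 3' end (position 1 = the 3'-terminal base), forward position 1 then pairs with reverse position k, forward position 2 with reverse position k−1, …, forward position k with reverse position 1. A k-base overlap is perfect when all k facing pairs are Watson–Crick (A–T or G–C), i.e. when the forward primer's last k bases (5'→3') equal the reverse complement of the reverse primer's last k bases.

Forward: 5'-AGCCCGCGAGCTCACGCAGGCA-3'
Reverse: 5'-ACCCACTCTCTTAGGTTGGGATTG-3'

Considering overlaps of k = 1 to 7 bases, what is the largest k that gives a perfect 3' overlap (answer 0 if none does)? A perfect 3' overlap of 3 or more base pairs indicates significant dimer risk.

Longest perfect overlap: 2 complementary base pairs; below the dimer-risk threshold (threshold 3).

Last 7 bases (5'→3') — forward …GCAGGCA, reverse …GGGATTG.
Reverse complement of the reverse primer's last 7 bases: CAATCCC; its first k bases are the reverse complement of the reverse primer's last k bases, so a perfect k-base overlap needs the forward primer's last k bases to equal them.
Comparing (forward last k vs required): k=1: A vs C ✗; k=2: CA vs CA ✓; k=3: GCA vs CAA ✗; k=4: GGCA vs CAAT ✗; k=5: AGGCA vs CAATC ✗; k=6: CAGGCA vs CAATCC ✗; k=7: GCAGGCA vs CAATCCC ✗.
Only k = 2 is perfect, so the longest perfect 3' overlap is 2.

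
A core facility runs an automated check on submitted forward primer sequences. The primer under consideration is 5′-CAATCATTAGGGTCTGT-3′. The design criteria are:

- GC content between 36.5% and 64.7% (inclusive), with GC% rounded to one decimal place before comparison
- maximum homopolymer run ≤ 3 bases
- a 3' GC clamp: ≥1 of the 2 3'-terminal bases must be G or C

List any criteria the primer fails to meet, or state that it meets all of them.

Meets all criteria.

Base counts: A=4, T=6, G=4, C=3 (length 17).
GC content: GC 7/17 = 41.2% ✓
homopolymer run: longest run = 3 ✓
GC clamp: 3' end GT has 1 G/C ✓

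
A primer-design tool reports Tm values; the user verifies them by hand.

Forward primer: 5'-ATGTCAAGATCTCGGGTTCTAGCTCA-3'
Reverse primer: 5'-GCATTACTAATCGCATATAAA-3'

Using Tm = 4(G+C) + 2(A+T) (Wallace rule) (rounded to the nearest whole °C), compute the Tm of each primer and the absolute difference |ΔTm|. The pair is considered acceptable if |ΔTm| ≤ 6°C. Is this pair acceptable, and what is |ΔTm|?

Forward: A=6 T=8 G=6 C=6 → Tm = 2·14 + 4·12 = 76°C.
Reverse: A=9 T=6 G=2 C=4 → Tm = 2·15 + 4·6 = 54°C.
|ΔTm| = |76 − 54| = 22°C, > 6°C.

|ΔTm| = 22°C; the pair is not acceptable.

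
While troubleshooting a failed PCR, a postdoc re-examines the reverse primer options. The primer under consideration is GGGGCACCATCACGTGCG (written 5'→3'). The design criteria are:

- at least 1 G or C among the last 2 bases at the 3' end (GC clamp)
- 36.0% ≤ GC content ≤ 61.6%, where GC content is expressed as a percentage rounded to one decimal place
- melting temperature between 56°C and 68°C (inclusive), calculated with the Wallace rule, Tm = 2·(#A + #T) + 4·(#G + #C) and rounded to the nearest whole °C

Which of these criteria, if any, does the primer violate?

Base counts: A=3, T=2, G=7, C=6 (length 18).
GC clamp: 3' end CG has 2 G/C ✓
GC content: GC 13/18 = 72.2%, outside 36.0–61.6% ✗
Tm: Tm = 2·5 + 4·13 = 62°C ✓

Fails: GC content.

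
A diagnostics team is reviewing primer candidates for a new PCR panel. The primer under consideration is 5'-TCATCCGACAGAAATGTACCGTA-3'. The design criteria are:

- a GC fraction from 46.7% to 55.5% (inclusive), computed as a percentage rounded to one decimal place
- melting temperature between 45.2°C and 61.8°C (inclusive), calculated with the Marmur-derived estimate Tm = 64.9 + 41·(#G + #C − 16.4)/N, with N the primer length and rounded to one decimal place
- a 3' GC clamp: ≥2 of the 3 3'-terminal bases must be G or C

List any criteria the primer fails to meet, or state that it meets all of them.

Base counts: A=8, T=5, G=4, C=6 (length 23).
GC content: GC 10/23 = 43.5%, outside 46.7–55.5% ✗
Tm: Tm = 64.9 + 41·(10 − 16.4)/23 = 53.5°C ✓
GC clamp: 3' end GTA has 1 G/C, need ≥2 ✗

Fails: GC content, GC clamp.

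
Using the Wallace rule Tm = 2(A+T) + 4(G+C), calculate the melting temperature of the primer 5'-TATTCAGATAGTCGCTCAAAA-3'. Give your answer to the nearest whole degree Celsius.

Base counts: A=8, T=6, G=3, C=4 (length 21).
Tm = 2·(8+6) + 4·(3+4) = 2·14 + 4·7 = 28 + 28 = 56°C.

56°C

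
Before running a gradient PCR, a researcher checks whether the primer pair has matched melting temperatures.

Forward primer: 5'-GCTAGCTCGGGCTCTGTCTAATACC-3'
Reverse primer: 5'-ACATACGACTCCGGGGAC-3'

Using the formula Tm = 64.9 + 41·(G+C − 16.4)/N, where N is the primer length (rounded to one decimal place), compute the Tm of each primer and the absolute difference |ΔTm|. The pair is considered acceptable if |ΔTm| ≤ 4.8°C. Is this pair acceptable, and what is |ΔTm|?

Forward: G+C = 14, N = 25 → Tm = 64.9 + 41·(14 − 16.4)/25 = 61.0°C.
Reverse: G+C = 11, N = 18 → Tm = 64.9 + 41·(11 − 16.4)/18 = 52.6°C.
|ΔTm| = |61.0 − 52.6| = 8.4°C, > 4.8°C.

|ΔTm| = 8.4°C; the pair is not acceptable.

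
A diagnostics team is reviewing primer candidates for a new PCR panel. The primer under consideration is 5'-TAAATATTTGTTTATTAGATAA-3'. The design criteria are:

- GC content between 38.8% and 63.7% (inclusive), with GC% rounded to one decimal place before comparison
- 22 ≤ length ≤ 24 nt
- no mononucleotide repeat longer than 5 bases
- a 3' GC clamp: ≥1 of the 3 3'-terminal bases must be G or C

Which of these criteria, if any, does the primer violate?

Fails: GC content, GC clamp.

Base counts: A=9, T=11, G=2, C=0 (length 22).
GC content: GC 2/22 = 9.1%, outside 38.8–63.7% ✗
length: length 22 ✓
homopolymer run: longest run = 3 ✓
GC clamp: 3' end TAA has 0 G/C, need ≥1 ✗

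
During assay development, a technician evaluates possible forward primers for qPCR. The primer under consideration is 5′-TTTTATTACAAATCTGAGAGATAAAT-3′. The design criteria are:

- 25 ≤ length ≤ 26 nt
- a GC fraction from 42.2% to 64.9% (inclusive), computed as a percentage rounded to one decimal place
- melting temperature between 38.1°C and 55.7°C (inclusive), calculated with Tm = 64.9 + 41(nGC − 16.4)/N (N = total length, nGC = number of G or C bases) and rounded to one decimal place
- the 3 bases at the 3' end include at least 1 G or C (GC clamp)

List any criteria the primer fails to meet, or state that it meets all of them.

Base counts: A=11, T=10, G=3, C=2 (length 26).
length: length 26 ✓
GC content: GC 5/26 = 19.2%, outside 42.2–64.9% ✗
Tm: Tm = 64.9 + 41·(5 − 16.4)/26 = 46.9°C ✓
GC clamp: 3' end AAT has 0 G/C, need ≥1 ✗

Fails: GC content, GC clamp.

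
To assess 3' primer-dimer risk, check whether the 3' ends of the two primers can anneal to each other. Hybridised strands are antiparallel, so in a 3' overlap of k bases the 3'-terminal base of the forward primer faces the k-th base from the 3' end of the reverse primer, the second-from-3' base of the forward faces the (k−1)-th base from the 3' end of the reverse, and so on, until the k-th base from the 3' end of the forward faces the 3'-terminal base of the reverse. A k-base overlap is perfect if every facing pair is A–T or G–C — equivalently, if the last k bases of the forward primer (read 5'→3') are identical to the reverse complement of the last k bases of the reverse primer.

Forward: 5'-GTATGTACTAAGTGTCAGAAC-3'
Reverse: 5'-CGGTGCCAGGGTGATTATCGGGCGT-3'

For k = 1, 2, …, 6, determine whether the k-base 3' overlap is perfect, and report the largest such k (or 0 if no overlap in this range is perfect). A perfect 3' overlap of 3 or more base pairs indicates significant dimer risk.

Longest perfect overlap: 2 complementary base pairs; below the dimer-risk threshold (threshold 3).

Last 6 bases (5'→3') — forward …CAGAAC, reverse …GGGCGT.
Reverse complement of the reverse primer's last 6 bases: ACGCCC; its first k bases are the reverse complement of the reverse primer's last k bases, so a perfect k-base overlap needs the forward primer's last k bases to equal them.
Comparing (forward last k vs required): k=1: C vs A ✗; k=2: AC vs AC ✓; k=3: AAC vs ACG ✗; k=4: GAAC vs ACGC ✗; k=5: AGAAC vs ACGCC ✗; k=6: CAGAAC vs ACGCCC ✗.
Only k = 2 is perfect, so the longest perfect 3' overlap is 2.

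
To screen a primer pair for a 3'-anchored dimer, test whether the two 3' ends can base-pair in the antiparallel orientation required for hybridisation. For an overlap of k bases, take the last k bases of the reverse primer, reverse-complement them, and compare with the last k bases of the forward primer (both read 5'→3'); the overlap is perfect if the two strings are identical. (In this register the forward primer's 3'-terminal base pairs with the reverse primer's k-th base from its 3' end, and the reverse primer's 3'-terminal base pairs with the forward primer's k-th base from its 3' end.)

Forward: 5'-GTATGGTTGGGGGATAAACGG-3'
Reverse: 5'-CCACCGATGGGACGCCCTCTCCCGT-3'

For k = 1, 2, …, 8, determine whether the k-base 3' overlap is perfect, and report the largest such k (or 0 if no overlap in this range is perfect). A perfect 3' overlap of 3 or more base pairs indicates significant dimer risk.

Longest perfect overlap: 4 complementary base pairs; significant dimer risk (threshold 3).

Last 8 bases (5'→3') — forward …ATAAACGG, reverse …TCTCCCGT.
Reverse complement of the reverse primer's last 8 bases: ACGGGAGA; its first k bases are the reverse complement of the reverse primer's last k bases, so a perfect k-base overlap needs the forward primer's last k bases to equal them.
Comparing (forward last k vs required): k=1: G vs A ✗; k=2: GG vs AC ✗; k=3: CGG vs ACG ✗; k=4: ACGG vs ACGG ✓; k=5: AACGG vs ACGGG ✗; k=6: AAACGG vs ACGGGA ✗; k=7: TAAACGG vs ACGGGAG ✗; k=8: ATAAACGG vs ACGGGAGA ✗.
Only k = 4 is perfect, so the longest perfect 3' overlap is 4.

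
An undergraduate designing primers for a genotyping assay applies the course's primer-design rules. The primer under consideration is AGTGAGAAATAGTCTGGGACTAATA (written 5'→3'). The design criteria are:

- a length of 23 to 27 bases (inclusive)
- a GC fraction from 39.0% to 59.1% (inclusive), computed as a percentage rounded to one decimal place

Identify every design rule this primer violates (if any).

Base counts: A=10, T=6, G=7, C=2 (length 25).
length: length 25 ✓
GC content: GC 9/25 = 36.0%, outside 39.0–59.1% ✗

Fails: GC content.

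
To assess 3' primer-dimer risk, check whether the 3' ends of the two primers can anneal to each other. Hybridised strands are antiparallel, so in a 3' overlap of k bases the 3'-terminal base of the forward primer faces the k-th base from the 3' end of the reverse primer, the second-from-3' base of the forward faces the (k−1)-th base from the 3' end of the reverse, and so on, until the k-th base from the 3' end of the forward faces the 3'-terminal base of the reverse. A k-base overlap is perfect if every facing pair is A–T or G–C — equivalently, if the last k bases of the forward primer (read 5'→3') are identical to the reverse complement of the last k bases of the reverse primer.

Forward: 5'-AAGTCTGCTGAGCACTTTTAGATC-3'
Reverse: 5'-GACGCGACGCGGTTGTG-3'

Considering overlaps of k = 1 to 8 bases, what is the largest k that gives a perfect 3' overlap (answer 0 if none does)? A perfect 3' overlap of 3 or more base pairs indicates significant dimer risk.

Longest perfect overlap: 1 complementary base pair; below the dimer-risk threshold (threshold 3).

Last 8 bases (5'→3') — forward …TTTAGATC, reverse …CGGTTGTG.
Reverse complement of the reverse primer's last 8 bases: CACAACCG; its first k bases are the reverse complement of the reverse primer's last k bases, so a perfect k-base overlap needs the forward primer's last k bases to equal them.
Comparing (forward last k vs required): k=1: C vs C ✓; k=2: TC vs CA ✗; k=3: ATC vs CAC ✗; k=4: GATC vs CACA ✗; k=5: AGATC vs CACAA ✗; k=6: TAGATC vs CACAAC ✗; k=7: TTAGATC vs CACAACC ✗; k=8: TTTAGATC vs CACAACCG ✗.
Only k = 1 is perfect, so the longest perfect 3' overlap is 1.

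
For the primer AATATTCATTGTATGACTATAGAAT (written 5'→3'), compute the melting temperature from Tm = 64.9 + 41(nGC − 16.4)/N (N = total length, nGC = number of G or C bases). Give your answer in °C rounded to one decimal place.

46.2°C

Base counts: A=10, T=10, G=3, C=2; G+C = 5, N = 25.
Tm = 64.9 + 41·(5 − 16.4)/25 = 64.9 + -467.40/25 = 46.2°C.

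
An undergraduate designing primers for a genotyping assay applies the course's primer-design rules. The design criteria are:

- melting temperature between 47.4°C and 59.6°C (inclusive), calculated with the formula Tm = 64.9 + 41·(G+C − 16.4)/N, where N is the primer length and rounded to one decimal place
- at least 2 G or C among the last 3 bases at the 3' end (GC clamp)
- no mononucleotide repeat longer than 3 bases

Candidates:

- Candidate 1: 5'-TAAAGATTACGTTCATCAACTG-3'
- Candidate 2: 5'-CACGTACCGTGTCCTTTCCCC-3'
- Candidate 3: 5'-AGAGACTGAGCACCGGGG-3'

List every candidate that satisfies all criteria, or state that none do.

Candidate 1 only.

Candidate 1 (22 nt, A=8 T=7 G=3 C=4): Tm = 64.9 + 41·(7 − 16.4)/22 = 47.4°C ✓; 3' end CTG has 2 G/C ✓; longest run = 3 ✓ — passes.
Candidate 2 (21 nt, A=2 T=6 G=3 C=10): Tm = 64.9 + 41·(13 − 16.4)/21 = 58.3°C ✓; 3' end CCC has 3 G/C ✓; longest run = 4, exceeds 3 ✗ — fails.
Candidate 3 (18 nt, A=5 T=1 G=8 C=4): Tm = 64.9 + 41·(12 − 16.4)/18 = 54.9°C ✓; 3' end GGG has 3 G/C ✓; longest run = 4, exceeds 3 ✗ — fails.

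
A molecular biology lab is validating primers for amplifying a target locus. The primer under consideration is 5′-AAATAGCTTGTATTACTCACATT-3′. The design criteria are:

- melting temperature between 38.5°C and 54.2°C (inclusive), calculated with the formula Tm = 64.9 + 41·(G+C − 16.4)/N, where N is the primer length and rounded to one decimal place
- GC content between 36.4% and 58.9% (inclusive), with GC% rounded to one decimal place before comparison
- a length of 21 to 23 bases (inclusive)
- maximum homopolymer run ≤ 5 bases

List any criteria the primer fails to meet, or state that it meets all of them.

Base counts: A=8, T=9, G=2, C=4 (length 23).
Tm: Tm = 64.9 + 41·(6 − 16.4)/23 = 46.4°C ✓
GC content: GC 6/23 = 26.1%, outside 36.4–58.9% ✗
length: length 23 ✓
homopolymer run: longest run = 3 ✓

Fails: GC content.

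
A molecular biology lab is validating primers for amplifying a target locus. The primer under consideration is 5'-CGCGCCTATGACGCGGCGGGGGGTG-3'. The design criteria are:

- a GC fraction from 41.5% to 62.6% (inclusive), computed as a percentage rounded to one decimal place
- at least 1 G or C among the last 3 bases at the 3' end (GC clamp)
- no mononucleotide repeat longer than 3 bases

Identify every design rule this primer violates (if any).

Fails: GC content, homopolymer run.

Base counts: A=2, T=3, G=13, C=7 (length 25).
GC content: GC 20/25 = 80.0%, outside 41.5–62.6% ✗
GC clamp: 3' end GTG has 2 G/C ✓
homopolymer run: longest run = 6, exceeds 3 ✗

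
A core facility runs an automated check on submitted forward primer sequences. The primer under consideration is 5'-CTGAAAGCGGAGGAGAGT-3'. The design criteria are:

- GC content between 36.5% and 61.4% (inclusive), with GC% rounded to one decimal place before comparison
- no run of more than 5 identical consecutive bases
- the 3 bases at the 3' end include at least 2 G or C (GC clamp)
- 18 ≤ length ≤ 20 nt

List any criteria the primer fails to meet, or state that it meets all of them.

Base counts: A=6, T=2, G=8, C=2 (length 18).
GC content: GC 10/18 = 55.6% ✓
homopolymer run: longest run = 3 ✓
GC clamp: 3' end AGT has 1 G/C, need ≥2 ✗
length: length 18 ✓

Fails: GC clamp.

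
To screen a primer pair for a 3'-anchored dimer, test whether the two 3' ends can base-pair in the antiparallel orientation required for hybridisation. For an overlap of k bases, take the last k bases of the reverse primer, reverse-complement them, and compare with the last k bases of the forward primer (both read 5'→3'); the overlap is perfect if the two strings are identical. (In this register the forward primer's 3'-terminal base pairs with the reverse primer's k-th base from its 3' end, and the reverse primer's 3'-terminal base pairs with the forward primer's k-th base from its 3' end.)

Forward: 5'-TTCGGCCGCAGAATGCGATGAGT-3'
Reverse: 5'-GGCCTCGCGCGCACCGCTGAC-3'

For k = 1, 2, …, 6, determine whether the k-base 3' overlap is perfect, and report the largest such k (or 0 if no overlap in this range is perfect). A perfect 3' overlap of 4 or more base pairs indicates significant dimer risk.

Last 6 bases (5'→3') — forward …ATGAGT, reverse …GCTGAC.
Reverse complement of the reverse primer's last 6 bases: GTCAGC; its first k bases are the reverse complement of the reverse primer's last k bases, so a perfect k-base overlap needs the forward primer's last k bases to equal them.
Comparing (forward last k vs required): k=1: T vs G ✗; k=2: GT vs GT ✓; k=3: AGT vs GTC ✗; k=4: GAGT vs GTCA ✗; k=5: TGAGT vs GTCAG ✗; k=6: ATGAGT vs GTCAGC ✗.
Only k = 2 is perfect, so the longest perfect 3' overlap is 2.

Longest perfect overlap: 2 complementary base pairs; below the dimer-risk threshold (threshold 4).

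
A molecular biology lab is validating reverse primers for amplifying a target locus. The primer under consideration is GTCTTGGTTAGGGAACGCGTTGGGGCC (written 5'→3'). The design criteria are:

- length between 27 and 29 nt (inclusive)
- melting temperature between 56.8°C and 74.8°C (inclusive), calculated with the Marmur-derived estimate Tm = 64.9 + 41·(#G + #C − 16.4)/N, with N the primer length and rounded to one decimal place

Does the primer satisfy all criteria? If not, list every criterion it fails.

Base counts: A=3, T=7, G=12, C=5 (length 27).
length: length 27 ✓
Tm: Tm = 64.9 + 41·(17 − 16.4)/27 = 65.8°C ✓

Meets all criteria.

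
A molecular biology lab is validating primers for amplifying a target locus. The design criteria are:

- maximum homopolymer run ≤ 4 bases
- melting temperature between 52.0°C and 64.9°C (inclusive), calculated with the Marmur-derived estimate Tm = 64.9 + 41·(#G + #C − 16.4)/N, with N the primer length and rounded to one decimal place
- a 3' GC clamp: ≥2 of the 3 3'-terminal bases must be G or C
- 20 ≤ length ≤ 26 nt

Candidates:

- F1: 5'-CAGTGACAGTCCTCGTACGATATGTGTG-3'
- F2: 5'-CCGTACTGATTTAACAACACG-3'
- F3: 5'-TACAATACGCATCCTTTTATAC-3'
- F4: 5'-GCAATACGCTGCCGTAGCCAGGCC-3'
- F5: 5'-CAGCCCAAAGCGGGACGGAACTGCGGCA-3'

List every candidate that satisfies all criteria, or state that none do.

F1 (28 nt, A=6 T=8 G=8 C=6): longest run = 2 ✓; Tm = 64.9 + 41·(14 − 16.4)/28 = 61.4°C ✓; 3' end GTG has 2 G/C ✓; length 28, outside 20–26 ✗ — fails.
F2 (21 nt, A=7 T=5 G=3 C=6): longest run = 3 ✓; Tm = 64.9 + 41·(9 − 16.4)/21 = 50.5°C, outside 52.0–64.9°C ✗; 3' end ACG has 2 G/C ✓; length 21 ✓ — fails.
F3 (22 nt, A=7 T=8 G=1 C=6): longest run = 4 ✓; Tm = 64.9 + 41·(7 − 16.4)/22 = 47.4°C, outside 52.0–64.9°C ✗; 3' end TAC has 1 G/C, need ≥2 ✗; length 22 ✓ — fails.
F4 (24 nt, A=5 T=3 G=7 C=9): longest run = 2 ✓; Tm = 64.9 + 41·(16 − 16.4)/24 = 64.2°C ✓; 3' end GCC has 3 G/C ✓; length 24 ✓ — passes.
F5 (28 nt, A=8 T=1 G=10 C=9): longest run = 3 ✓; Tm = 64.9 + 41·(19 − 16.4)/28 = 68.7°C, outside 52.0–64.9°C ✗; 3' end GCA has 2 G/C ✓; length 28, outside 20–26 ✗ — fails.

F4 only.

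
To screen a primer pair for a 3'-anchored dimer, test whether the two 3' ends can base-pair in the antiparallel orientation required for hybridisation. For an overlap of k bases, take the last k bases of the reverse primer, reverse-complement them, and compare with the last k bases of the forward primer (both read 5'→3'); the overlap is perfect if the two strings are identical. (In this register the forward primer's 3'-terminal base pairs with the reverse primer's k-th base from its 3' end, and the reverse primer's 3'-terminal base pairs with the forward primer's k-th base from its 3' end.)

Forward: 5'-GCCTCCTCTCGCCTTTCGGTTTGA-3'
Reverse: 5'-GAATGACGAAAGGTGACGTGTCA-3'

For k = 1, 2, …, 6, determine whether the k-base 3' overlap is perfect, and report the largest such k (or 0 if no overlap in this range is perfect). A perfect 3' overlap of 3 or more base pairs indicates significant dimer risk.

Last 6 bases (5'→3') — forward …GTTTGA, reverse …GTGTCA.
Reverse complement of the reverse primer's last 6 bases: TGACAC; its first k bases are the reverse complement of the reverse primer's last k bases, so a perfect k-base overlap needs the forward primer's last k bases to equal them.
Comparing (forward last k vs required): k=1: A vs T ✗; k=2: GA vs TG ✗; k=3: TGA vs TGA ✓; k=4: TTGA vs TGAC ✗; k=5: TTTGA vs TGACA ✗; k=6: GTTTGA vs TGACAC ✗.
Only k = 3 is perfect, so the longest perfect 3' overlap is 3.

Longest perfect overlap: 3 complementary base pairs; significant dimer risk (threshold 3).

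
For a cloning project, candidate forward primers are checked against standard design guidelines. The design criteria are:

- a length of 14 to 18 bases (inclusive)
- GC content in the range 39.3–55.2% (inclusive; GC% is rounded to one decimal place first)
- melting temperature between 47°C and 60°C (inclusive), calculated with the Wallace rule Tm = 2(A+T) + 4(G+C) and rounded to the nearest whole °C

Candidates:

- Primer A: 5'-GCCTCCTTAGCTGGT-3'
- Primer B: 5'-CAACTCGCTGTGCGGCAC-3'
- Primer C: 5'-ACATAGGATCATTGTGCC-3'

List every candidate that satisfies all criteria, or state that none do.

Primer A (15 nt, A=1 T=5 G=4 C=5): length 15 ✓; GC 9/15 = 60.0%, outside 39.3–55.2% ✗; Tm = 2·6 + 4·9 = 48°C ✓ — fails.
Primer B (18 nt, A=3 T=3 G=5 C=7): length 18 ✓; GC 12/18 = 66.7%, outside 39.3–55.2% ✗; Tm = 2·6 + 4·12 = 60°C ✓ — fails.
Primer C (18 nt, A=5 T=5 G=4 C=4): length 18 ✓; GC 8/18 = 44.4% ✓; Tm = 2·10 + 4·8 = 52°C ✓ — passes.

Primer C only.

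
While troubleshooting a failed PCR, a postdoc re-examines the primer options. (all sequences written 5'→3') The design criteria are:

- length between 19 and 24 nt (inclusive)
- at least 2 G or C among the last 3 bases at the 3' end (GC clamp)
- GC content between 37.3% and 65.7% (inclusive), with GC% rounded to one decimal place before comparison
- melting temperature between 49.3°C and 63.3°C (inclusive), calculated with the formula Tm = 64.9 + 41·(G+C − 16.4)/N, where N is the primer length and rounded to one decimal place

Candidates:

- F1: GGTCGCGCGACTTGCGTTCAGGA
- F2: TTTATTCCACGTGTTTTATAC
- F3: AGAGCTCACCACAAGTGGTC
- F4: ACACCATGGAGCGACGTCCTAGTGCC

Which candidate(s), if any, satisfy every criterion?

F1 (23 nt, A=3 T=5 G=9 C=6): length 23 ✓; 3' end GGA has 2 G/C ✓; GC 15/23 = 65.2% ✓; Tm = 64.9 + 41·(15 − 16.4)/23 = 62.4°C ✓ — passes.
F2 (21 nt, A=4 T=11 G=2 C=4): length 21 ✓; 3' end TAC has 1 G/C, need ≥2 ✗; GC 6/21 = 28.6%, outside 37.3–65.7% ✗; Tm = 64.9 + 41·(6 − 16.4)/21 = 44.6°C, outside 49.3–63.3°C ✗ — fails.
F3 (20 nt, A=6 T=3 G=5 C=6): length 20 ✓; 3' end GTC has 2 G/C ✓; GC 11/20 = 55.0% ✓; Tm = 64.9 + 41·(11 − 16.4)/20 = 53.8°C ✓ — passes.
F4 (26 nt, A=6 T=4 G=7 C=9): length 26, outside 19–24 ✗; 3' end GCC has 3 G/C ✓; GC 16/26 = 61.5% ✓; Tm = 64.9 + 41·(16 − 16.4)/26 = 64.3°C, outside 49.3–63.3°C ✗ — fails.

F1 and F3.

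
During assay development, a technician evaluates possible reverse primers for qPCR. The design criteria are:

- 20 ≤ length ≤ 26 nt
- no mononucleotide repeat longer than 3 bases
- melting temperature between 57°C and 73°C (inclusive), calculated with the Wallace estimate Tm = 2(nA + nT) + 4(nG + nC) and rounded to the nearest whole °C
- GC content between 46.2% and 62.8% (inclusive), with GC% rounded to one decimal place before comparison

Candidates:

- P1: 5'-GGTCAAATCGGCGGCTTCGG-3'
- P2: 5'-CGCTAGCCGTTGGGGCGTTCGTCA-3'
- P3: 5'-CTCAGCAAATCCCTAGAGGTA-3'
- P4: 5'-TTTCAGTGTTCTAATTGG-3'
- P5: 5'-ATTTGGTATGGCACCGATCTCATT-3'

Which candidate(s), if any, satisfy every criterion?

P1 (20 nt, A=3 T=4 G=8 C=5): length 20 ✓; longest run = 3 ✓; Tm = 2·7 + 4·13 = 66°C ✓; GC 13/20 = 65.0%, outside 46.2–62.8% ✗ — fails.
P2 (24 nt, A=2 T=6 G=9 C=7): length 24 ✓; longest run = 4, exceeds 3 ✗; Tm = 2·8 + 4·16 = 80°C, outside 57–73°C ✗; GC 16/24 = 66.7%, outside 46.2–62.8% ✗ — fails.
P3 (21 nt, A=7 T=4 G=4 C=6): length 21 ✓; longest run = 3 ✓; Tm = 2·11 + 4·10 = 62°C ✓; GC 10/21 = 47.6% ✓ — passes.
P4 (18 nt, A=3 T=9 G=4 C=2): length 18, outside 20–26 ✗; longest run = 3 ✓; Tm = 2·12 + 4·6 = 48°C, outside 57–73°C ✗; GC 6/18 = 33.3%, outside 46.2–62.8% ✗ — fails.
P5 (24 nt, A=5 T=9 G=5 C=5): length 24 ✓; longest run = 3 ✓; Tm = 2·14 + 4·10 = 68°C ✓; GC 10/24 = 41.7%, outside 46.2–62.8% ✗ — fails.

P3 only.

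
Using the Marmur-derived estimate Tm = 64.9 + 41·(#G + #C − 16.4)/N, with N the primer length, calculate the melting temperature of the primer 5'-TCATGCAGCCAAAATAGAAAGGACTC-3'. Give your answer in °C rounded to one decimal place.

56.4°C

Base counts: A=11, T=4, G=5, C=6; G+C = 11, N = 26.
Tm = 64.9 + 41·(11 − 16.4)/26 = 64.9 + -221.40/26 = 56.4°C.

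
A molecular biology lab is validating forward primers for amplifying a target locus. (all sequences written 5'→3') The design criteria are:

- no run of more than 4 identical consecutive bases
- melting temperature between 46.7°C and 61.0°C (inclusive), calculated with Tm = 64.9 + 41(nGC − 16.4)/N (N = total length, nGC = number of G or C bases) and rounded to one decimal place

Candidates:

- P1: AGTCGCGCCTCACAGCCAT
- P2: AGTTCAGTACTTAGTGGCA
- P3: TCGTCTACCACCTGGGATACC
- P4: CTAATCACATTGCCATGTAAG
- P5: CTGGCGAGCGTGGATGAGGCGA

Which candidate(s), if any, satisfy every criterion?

P1, P2, P3 and P4.

P1 (19 nt, A=4 T=3 G=4 C=8): longest run = 2 ✓; Tm = 64.9 + 41·(12 − 16.4)/19 = 55.4°C ✓ — passes.
P2 (19 nt, A=5 T=6 G=5 C=3): longest run = 2 ✓; Tm = 64.9 + 41·(8 − 16.4)/19 = 46.8°C ✓ — passes.
P3 (21 nt, A=4 T=5 G=4 C=8): longest run = 3 ✓; Tm = 64.9 + 41·(12 − 16.4)/21 = 56.3°C ✓ — passes.
P4 (21 nt, A=7 T=6 G=3 C=5): longest run = 2 ✓; Tm = 64.9 + 41·(8 − 16.4)/21 = 48.5°C ✓ — passes.
P5 (22 nt, A=4 T=3 G=11 C=4): longest run = 2 ✓; Tm = 64.9 + 41·(15 − 16.4)/22 = 62.3°C, outside 46.7–61.0°C ✗ — fails.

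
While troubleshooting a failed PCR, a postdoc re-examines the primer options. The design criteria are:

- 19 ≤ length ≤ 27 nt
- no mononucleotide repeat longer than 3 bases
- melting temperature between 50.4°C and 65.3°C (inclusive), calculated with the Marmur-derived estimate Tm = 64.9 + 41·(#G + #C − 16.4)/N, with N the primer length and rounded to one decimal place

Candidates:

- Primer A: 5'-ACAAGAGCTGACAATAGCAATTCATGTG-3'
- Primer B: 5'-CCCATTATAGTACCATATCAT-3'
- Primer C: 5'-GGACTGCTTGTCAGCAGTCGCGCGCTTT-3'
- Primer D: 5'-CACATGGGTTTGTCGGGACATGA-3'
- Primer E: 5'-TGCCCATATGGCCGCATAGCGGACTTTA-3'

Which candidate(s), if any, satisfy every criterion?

Primer A (28 nt, A=11 T=6 G=6 C=5): length 28, outside 19–27 ✗; longest run = 2 ✓; Tm = 64.9 + 41·(11 − 16.4)/28 = 57.0°C ✓ — fails.
Primer B (21 nt, A=7 T=7 G=1 C=6): length 21 ✓; longest run = 3 ✓; Tm = 64.9 + 41·(7 − 16.4)/21 = 46.5°C, outside 50.4–65.3°C ✗ — fails.
Primer C (28 nt, A=3 T=8 G=9 C=8): length 28, outside 19–27 ✗; longest run = 3 ✓; Tm = 64.9 + 41·(17 − 16.4)/28 = 65.8°C, outside 50.4–65.3°C ✗ — fails.
Primer D (23 nt, A=5 T=6 G=8 C=4): length 23 ✓; longest run = 3 ✓; Tm = 64.9 + 41·(12 − 16.4)/23 = 57.1°C ✓ — passes.
Primer E (28 nt, A=6 T=7 G=7 C=8): length 28, outside 19–27 ✗; longest run = 3 ✓; Tm = 64.9 + 41·(15 − 16.4)/28 = 62.9°C ✓ — fails.

Primer D only.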